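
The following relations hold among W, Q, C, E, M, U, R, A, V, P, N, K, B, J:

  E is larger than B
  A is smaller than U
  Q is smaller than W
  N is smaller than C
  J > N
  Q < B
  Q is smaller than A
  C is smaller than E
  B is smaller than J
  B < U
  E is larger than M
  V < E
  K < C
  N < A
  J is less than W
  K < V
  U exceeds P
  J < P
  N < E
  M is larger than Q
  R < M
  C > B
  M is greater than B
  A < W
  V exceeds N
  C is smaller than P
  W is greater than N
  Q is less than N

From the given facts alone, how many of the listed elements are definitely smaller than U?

8

Directly below U: B, A, P.
One step further: Q, N, C, J (7 so far).
One step further: K (8 so far).
Nothing else is reachable below U; 8 in all.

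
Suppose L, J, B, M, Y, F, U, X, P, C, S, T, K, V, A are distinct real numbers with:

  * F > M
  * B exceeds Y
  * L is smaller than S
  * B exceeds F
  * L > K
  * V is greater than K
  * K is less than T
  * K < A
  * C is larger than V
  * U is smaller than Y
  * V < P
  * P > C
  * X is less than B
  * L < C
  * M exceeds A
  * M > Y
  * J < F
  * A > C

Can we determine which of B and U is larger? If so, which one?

B

U < Y < M < F < B, by transitivity through Y, M, F.
So B is larger.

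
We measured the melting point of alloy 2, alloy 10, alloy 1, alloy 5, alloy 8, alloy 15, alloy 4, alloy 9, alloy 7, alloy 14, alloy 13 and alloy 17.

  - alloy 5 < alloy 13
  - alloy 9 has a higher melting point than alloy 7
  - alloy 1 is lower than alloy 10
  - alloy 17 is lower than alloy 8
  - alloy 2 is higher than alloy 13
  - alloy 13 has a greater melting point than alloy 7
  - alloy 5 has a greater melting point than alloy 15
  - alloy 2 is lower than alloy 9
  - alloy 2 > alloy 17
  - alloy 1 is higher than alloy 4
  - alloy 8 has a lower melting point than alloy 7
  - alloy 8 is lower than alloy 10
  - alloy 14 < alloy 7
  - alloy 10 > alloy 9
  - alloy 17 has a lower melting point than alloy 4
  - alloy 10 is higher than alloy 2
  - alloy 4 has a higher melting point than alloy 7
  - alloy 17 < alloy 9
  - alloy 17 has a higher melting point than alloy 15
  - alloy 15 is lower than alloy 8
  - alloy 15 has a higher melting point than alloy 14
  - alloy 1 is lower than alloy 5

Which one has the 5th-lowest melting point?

alloy 7

Piecing the relations together gives one ordering: alloy 14 < alloy 15 < alloy 17 < alloy 8 < alloy 7 < alloy 4 < alloy 1 < alloy 5 < alloy 13 < alloy 2 < alloy 9 < alloy 10.
Counting 5 from the smallest end gives alloy 7.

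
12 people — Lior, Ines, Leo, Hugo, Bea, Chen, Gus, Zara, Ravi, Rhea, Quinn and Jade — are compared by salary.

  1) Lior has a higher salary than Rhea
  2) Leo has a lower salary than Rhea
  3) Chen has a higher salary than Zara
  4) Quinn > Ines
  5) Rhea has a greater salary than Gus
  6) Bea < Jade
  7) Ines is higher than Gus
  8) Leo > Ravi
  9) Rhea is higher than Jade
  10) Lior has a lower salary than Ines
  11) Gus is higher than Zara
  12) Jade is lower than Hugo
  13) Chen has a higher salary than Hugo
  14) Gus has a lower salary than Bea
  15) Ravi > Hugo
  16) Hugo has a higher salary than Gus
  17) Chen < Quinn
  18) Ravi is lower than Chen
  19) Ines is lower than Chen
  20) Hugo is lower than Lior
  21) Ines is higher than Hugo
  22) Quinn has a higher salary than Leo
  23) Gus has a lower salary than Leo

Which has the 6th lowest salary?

Ravi

The consecutive relations fix a unique order: Zara < Gus < Bea < Jade < Hugo < Ravi < Leo < Rhea < Lior < Ines < Chen < Quinn.
Counting 6 from the smallest end gives Ravi.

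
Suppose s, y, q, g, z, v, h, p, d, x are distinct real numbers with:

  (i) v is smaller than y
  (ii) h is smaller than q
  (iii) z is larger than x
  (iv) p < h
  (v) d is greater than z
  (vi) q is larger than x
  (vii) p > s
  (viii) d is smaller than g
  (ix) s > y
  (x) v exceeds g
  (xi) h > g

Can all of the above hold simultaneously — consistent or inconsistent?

consistent

Every relation is compatible with x < z < d < g < v < y < s < p < h < q; the set is consistent.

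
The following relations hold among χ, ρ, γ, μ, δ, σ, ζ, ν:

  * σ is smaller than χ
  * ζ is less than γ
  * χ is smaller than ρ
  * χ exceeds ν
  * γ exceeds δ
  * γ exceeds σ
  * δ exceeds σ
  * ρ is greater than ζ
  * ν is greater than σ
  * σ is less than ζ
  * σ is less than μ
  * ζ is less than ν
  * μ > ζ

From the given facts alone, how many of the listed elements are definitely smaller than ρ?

Directly below ρ: ζ, χ.
One step further: σ, ν (4 so far).
No other element is forced below ρ by the given relations, so the count is 4.

4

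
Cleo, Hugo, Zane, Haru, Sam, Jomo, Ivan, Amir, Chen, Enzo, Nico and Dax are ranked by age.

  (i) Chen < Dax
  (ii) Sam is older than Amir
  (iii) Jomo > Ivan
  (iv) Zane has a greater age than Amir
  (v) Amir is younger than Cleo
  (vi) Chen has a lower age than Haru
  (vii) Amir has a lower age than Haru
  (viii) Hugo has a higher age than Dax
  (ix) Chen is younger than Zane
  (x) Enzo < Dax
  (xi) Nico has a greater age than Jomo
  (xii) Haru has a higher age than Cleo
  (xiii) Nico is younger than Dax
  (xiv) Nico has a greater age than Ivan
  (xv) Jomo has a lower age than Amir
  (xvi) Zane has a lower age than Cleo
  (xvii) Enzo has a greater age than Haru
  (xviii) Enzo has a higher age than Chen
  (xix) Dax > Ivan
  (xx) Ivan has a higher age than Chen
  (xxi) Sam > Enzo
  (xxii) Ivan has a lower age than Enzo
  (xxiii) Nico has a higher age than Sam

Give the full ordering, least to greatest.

Chen < Ivan < Jomo < Amir < Zane < Cleo < Haru < Enzo < Sam < Nico < Dax < Hugo

Nothing is placed below Chen, so it is least; from there Chen < Ivan; Ivan < Jomo; Jomo < Amir; Amir < Zane; Zane < Cleo; Cleo < Haru; Haru < Enzo; Enzo < Sam; Sam < Nico; Nico < Dax; Dax < Hugo, each given directly.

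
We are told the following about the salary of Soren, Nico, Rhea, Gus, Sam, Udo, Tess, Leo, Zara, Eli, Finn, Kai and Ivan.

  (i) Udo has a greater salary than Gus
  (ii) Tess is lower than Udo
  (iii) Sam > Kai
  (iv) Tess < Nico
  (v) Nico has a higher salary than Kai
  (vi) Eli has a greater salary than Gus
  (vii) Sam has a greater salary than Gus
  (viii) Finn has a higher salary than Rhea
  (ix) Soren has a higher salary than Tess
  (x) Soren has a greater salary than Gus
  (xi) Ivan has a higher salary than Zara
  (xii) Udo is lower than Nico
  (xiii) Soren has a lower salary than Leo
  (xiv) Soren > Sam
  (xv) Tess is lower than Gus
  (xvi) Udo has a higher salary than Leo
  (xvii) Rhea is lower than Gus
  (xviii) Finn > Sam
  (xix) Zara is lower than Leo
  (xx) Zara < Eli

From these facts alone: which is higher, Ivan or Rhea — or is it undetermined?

undetermined

Following every chain through Rhea: above Rhea we get Gus, Sam, Soren, Leo, Eli, Udo, Nico, Finn.
Ivan is not reached, and no chain runs the other way from Ivan to Rhea.
So the given relations leave the order of Rhea and Ivan undetermined.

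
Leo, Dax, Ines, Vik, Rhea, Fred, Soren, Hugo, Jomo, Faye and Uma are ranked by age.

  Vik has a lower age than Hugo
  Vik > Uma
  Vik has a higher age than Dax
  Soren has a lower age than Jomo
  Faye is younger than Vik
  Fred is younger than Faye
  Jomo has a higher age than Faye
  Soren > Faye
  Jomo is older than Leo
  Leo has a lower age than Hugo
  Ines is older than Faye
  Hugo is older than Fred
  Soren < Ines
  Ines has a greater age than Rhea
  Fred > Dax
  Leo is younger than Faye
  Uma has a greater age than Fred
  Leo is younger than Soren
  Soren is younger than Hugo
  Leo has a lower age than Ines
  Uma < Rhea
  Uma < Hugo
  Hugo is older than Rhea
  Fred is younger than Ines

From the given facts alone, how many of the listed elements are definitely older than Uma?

4

Directly above Uma: Rhea, Vik, Hugo.
One step further: Ines (4 so far).
Nothing else is reachable above Uma; 4 in all.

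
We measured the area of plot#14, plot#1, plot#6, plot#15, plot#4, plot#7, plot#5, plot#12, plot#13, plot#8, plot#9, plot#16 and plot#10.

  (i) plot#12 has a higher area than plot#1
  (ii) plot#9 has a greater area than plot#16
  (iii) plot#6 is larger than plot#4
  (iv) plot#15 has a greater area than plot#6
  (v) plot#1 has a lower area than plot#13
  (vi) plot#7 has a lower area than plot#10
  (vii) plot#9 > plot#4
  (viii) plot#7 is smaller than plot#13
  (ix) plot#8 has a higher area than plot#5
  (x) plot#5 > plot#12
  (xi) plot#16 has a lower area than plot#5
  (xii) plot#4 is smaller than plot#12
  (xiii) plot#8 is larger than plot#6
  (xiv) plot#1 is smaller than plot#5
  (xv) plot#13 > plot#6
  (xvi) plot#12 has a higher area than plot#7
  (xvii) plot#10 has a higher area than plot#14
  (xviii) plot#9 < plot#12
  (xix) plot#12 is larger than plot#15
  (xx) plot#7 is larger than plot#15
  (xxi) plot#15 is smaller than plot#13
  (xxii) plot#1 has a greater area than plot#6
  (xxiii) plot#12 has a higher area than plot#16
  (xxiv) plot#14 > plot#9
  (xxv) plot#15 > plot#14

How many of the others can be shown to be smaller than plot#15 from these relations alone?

From plot#15 the given relations immediately reach plot#6, plot#14.
From those, plot#4, plot#9 — 4 in total.
From those, plot#16 — 5 in total.
Nothing else is reachable below plot#15; 5 in all.

5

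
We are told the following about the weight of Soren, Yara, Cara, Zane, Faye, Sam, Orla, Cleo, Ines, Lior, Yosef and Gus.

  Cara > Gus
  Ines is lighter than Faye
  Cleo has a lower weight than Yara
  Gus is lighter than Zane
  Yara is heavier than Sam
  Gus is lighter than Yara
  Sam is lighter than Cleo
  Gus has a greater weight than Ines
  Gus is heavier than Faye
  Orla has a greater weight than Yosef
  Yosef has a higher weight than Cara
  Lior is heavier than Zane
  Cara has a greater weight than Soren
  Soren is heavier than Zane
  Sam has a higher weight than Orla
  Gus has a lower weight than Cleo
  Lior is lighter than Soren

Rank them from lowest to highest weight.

The consecutive links are each given: Ines < Faye; Faye < Gus; Gus < Zane; Zane < Lior; Lior < Soren; Soren < Cara; Cara < Yosef; Yosef < Orla; Orla < Sam; Sam < Cleo; Cleo < Yara.

Ines < Faye < Gus < Zane < Lior < Soren < Cara < Yosef < Orla < Sam < Cleo < Yara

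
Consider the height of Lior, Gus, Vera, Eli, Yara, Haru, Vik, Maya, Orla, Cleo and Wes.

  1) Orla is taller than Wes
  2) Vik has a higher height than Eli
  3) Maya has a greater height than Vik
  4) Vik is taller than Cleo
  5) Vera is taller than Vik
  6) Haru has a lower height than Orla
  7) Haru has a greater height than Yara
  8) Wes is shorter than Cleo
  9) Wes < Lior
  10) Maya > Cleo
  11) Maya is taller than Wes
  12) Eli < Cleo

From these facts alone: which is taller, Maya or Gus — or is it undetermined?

undetermined

Following every chain through Gus: nothing is chained to Gus.
Maya is not reached, and no chain runs the other way from Maya to Gus.
So the given relations leave the order of Gus and Maya undetermined.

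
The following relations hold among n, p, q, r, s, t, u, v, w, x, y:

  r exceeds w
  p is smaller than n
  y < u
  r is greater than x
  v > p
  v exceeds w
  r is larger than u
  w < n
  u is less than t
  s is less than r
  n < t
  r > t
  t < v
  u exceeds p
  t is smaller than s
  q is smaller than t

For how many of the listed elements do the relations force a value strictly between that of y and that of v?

Chaining upward from y reaches: u, t, s, r.
Chaining downward from v reaches: w, p, q, n, u, t.
Strictly between y and v are those in both lists: u, t — 2 elements.

2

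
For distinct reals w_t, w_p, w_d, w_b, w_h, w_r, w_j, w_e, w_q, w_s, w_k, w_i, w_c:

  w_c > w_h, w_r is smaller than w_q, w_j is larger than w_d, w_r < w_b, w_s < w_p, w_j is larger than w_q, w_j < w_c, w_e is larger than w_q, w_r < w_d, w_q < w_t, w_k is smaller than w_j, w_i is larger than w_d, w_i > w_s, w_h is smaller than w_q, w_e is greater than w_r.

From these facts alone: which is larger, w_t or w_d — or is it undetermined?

Following every chain through w_d: above w_d we get w_i, w_j, w_c; below w_d we get w_r.
w_t is not reached, and no chain runs the other way from w_t to w_d.
So the given relations leave the order of w_d and w_t undetermined.

undetermined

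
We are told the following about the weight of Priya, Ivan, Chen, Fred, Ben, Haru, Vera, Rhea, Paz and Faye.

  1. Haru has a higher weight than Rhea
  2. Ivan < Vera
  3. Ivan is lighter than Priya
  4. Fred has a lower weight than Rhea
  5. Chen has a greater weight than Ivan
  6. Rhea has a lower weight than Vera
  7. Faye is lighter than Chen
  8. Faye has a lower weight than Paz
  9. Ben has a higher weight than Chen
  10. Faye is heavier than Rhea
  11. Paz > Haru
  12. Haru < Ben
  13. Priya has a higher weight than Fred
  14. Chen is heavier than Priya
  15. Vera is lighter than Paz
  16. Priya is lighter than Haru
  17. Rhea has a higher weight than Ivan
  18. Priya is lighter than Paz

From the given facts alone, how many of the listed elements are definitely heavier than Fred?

From Fred the given relations immediately reach Priya, Rhea.
From those, Faye, Haru, Vera, Chen, Paz — 7 in total.
From those, Ben — 8 in total.
No other element is forced above Fred by the given relations, so the count is 8.

8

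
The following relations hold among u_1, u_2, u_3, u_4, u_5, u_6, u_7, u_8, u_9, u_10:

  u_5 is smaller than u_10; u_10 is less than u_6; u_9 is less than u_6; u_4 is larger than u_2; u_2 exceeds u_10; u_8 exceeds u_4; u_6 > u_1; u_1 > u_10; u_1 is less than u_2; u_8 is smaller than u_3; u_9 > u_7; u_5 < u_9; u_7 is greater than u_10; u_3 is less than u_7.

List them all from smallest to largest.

Each adjacent pair is fixed by a given relation: u_5 < u_10; u_10 < u_1; u_1 < u_2; u_2 < u_4; u_4 < u_8; u_8 < u_3; u_3 < u_7; u_7 < u_9; u_9 < u_6. Chaining them end to end gives the full order.

u_5 < u_10 < u_1 < u_2 < u_4 < u_8 < u_3 < u_7 < u_9 < u_6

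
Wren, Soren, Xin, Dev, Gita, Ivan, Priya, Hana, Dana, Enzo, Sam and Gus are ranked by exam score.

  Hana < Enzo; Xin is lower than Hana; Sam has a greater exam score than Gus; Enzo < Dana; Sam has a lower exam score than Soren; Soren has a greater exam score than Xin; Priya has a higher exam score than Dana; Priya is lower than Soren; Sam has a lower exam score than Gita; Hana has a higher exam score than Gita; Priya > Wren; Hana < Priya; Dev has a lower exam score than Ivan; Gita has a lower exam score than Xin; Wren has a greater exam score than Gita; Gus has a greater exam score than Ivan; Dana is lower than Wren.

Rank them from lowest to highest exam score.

Dev < Ivan < Gus < Sam < Gita < Xin < Hana < Enzo < Dana < Wren < Priya < Soren

The consecutive links are each given: Dev < Ivan; Ivan < Gus; Gus < Sam; Sam < Gita; Gita < Xin; Xin < Hana; Hana < Enzo; Enzo < Dana; Dana < Wren; Wren < Priya; Priya < Soren.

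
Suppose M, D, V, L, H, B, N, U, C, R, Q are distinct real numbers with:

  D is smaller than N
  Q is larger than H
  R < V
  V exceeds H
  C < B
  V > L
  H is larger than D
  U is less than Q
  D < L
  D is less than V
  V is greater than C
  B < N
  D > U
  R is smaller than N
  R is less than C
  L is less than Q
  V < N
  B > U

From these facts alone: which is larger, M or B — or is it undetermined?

Following every chain through M: nothing is chained to M.
B is not reached, and no chain runs the other way from B to M.
So the given relations leave the order of M and B undetermined.

undetermined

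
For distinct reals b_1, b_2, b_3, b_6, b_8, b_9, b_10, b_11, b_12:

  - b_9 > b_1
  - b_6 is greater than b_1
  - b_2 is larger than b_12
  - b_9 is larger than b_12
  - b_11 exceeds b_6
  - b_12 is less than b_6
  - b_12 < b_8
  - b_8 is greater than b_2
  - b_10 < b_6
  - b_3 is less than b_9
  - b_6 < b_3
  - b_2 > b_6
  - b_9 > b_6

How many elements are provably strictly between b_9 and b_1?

The relations place b_1 below b_9. An element lies strictly between them when it is forced above b_1 and also forced below b_9.
Above b_1: {b_6, b_11, b_3, b_2, b_8}. Below b_9: {b_12, b_10, b_6, b_3}.
Intersection: {b_6, b_3} — 2.

2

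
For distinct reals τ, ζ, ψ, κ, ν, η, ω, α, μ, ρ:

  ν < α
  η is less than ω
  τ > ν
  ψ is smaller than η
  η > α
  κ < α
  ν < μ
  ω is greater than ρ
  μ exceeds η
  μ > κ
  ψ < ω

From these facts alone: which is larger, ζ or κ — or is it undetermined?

Following every chain through κ: above κ we get α, η, μ, ω.
ζ is not reached, and no chain runs the other way from ζ to κ.
So the given relations leave the order of κ and ζ undetermined.

undetermined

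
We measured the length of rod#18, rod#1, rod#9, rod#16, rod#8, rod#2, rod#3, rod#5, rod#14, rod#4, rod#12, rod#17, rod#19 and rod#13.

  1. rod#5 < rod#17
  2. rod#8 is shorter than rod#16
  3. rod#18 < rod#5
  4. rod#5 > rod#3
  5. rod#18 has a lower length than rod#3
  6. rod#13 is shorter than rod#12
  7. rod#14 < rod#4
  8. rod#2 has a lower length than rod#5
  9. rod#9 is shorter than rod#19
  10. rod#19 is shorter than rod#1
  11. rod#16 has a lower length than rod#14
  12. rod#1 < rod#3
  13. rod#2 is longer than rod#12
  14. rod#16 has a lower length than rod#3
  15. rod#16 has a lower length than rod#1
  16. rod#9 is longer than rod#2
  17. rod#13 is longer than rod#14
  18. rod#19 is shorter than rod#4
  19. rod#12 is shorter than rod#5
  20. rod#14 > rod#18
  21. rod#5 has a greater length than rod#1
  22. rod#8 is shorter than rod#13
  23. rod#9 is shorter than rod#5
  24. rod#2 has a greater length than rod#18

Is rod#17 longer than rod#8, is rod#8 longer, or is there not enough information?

rod#17

The relevant relations are rod#8 < rod#16; rod#16 < rod#14; rod#14 < rod#13; rod#13 < rod#12; rod#12 < rod#2; rod#2 < rod#9; rod#9 < rod#19; rod#19 < rod#1; rod#1 < rod#3; rod#3 < rod#5; rod#5 < rod#17.
Chaining these gives rod#8 < rod#16 < rod#14 < rod#13 < rod#12 < rod#2 < rod#9 < rod#19 < rod#1 < rod#3 < rod#5 < rod#17.
So rod#17 is longer.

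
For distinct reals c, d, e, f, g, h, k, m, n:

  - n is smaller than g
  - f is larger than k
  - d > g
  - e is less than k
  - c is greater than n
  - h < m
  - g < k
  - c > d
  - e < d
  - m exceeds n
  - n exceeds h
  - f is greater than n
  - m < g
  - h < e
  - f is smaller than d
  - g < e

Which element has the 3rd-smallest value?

Chaining the given pairs: h < n < m < g < e < k < f < d < c.
The 3rd smallest is m.

m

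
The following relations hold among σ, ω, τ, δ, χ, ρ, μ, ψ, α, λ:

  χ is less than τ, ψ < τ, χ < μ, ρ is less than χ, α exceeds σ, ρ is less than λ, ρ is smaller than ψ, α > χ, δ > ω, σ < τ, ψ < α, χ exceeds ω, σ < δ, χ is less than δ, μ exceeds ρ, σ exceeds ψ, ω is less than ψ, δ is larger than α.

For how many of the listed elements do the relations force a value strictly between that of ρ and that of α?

3

Chaining upward from ρ reaches: ψ, λ, χ, μ, σ, τ, δ.
Chaining downward from α reaches: ω, ψ, χ, σ.
Strictly between ρ and α are those in both lists: ψ, χ, σ — 3 elements.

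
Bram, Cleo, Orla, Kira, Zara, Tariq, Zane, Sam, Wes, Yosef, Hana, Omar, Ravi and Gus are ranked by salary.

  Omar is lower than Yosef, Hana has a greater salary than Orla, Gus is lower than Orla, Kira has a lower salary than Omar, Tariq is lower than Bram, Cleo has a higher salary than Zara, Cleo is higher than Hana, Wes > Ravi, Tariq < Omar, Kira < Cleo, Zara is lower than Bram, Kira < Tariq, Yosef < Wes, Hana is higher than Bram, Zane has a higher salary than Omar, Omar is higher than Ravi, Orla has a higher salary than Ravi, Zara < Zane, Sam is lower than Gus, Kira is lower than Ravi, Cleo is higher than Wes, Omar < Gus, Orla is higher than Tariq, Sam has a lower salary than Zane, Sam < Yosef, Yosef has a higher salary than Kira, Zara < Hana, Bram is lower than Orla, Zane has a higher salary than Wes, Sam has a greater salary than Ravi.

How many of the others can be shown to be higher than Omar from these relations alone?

7

From Omar the given relations immediately reach Gus, Yosef, Zane.
From those, Wes, Orla — 5 in total.
From those, Hana, Cleo — 7 in total.
No other element is forced above Omar by the given relations, so the count is 7.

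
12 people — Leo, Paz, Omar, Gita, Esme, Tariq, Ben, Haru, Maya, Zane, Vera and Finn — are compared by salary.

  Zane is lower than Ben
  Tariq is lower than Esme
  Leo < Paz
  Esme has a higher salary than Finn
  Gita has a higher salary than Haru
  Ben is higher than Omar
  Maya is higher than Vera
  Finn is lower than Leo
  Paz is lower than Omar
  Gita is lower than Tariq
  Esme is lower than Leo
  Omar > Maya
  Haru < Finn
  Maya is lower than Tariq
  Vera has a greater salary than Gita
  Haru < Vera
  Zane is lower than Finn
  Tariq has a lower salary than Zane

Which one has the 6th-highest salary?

Finn

The consecutive relations fix a unique order: Haru < Gita < Vera < Maya < Tariq < Zane < Finn < Esme < Leo < Paz < Omar < Ben.
Counting 6 from the largest end gives Finn.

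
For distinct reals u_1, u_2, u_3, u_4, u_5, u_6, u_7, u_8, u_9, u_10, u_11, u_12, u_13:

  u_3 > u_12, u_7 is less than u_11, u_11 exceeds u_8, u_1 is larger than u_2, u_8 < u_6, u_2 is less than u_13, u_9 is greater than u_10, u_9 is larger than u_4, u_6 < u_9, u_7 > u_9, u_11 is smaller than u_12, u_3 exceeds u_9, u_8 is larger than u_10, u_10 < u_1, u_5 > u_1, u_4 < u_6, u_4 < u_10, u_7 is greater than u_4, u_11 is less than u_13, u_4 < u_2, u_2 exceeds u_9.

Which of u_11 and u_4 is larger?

Following the relations from u_4: u_4 < u_10 < u_8 < u_6 < u_9 < u_7 < u_11.
So u_4 < u_11; u_11 is the larger of the two.

u_11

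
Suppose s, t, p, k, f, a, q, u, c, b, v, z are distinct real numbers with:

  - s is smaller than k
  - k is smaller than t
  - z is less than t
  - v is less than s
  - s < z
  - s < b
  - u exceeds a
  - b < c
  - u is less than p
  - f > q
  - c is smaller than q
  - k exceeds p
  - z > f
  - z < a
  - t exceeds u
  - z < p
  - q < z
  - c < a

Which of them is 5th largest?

a

Chaining the given pairs: v < s < b < c < q < f < z < a < u < p < k < t.
Counting 5 from the largest end gives a.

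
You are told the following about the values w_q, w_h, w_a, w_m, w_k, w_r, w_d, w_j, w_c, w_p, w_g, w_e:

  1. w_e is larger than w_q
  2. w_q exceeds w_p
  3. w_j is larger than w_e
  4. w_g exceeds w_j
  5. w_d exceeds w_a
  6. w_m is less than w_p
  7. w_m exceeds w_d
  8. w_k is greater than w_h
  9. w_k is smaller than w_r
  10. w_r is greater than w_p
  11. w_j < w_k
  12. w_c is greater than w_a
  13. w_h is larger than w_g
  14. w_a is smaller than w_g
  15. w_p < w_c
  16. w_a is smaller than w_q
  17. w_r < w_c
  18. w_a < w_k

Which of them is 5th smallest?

The consecutive relations fix a unique order: w_a < w_d < w_m < w_p < w_q < w_e < w_j < w_g < w_h < w_k < w_r < w_c.
The 5th smallest is w_q.

w_q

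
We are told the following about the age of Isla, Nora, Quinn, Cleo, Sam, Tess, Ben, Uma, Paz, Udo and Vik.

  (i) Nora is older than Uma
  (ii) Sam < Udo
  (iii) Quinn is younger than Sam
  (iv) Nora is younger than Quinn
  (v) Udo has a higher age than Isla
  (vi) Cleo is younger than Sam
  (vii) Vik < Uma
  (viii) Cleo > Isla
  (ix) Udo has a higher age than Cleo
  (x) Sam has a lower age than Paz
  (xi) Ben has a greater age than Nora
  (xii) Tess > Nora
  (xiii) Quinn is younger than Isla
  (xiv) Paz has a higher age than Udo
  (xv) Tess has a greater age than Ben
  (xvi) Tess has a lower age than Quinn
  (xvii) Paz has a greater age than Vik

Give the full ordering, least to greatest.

The consecutive links are each given: Vik < Uma; Uma < Nora; Nora < Ben; Ben < Tess; Tess < Quinn; Quinn < Isla; Isla < Cleo; Cleo < Sam; Sam < Udo; Udo < Paz.

Vik < Uma < Nora < Ben < Tess < Quinn < Isla < Cleo < Sam < Udo < Paz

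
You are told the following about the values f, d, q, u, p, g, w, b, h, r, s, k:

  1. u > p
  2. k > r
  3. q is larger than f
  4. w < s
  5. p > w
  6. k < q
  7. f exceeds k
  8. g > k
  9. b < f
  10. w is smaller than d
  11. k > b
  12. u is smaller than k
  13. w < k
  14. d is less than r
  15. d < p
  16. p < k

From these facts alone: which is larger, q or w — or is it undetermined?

w < d and d < p give w < p.
Then p < u extends the chain to u.
With u < k: w < d < p < u < k.
Then k < q extends the chain to q.
So q is larger.

q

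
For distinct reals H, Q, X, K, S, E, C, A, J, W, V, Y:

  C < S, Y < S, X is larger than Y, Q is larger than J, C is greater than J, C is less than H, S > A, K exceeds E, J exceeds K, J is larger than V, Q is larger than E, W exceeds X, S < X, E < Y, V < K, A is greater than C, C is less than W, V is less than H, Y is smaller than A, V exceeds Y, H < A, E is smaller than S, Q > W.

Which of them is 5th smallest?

The consecutive relations fix a unique order: E < Y < V < K < J < C < H < A < S < X < W < Q.
The 5th smallest is J.

J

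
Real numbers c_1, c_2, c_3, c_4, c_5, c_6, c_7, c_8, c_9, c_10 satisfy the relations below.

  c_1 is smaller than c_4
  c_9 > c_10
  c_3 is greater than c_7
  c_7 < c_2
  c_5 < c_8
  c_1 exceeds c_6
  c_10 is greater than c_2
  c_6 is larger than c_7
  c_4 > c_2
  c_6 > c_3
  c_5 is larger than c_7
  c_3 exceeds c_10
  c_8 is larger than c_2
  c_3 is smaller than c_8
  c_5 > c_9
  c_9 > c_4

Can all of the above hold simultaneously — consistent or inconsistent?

The single ordering c_7 < c_2 < c_10 < c_3 < c_6 < c_1 < c_4 < c_9 < c_5 < c_8 satisfies every listed relation, so no contradiction arises.

consistent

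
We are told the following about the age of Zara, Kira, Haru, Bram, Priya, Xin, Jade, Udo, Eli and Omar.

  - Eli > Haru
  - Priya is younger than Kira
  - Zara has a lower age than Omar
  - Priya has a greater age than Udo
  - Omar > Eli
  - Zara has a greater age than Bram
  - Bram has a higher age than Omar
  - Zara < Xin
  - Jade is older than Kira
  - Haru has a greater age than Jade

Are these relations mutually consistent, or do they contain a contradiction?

inconsistent

Chaining the given relations yields Omar < Bram < Zara, so Omar < Zara. But one relation states Zara < Omar. These cannot both hold.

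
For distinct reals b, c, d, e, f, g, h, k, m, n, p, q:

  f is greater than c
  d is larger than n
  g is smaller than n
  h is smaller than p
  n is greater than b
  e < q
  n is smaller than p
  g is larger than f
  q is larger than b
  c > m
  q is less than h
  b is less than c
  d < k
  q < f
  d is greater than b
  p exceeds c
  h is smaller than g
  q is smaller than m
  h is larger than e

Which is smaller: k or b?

The relevant relations are b < q; q < m; m < c; c < f; f < g; g < n; n < d; d < k.
Together: b < q < m < c < f < g < n < d < k.
So b < k; b is the smaller of the two.

b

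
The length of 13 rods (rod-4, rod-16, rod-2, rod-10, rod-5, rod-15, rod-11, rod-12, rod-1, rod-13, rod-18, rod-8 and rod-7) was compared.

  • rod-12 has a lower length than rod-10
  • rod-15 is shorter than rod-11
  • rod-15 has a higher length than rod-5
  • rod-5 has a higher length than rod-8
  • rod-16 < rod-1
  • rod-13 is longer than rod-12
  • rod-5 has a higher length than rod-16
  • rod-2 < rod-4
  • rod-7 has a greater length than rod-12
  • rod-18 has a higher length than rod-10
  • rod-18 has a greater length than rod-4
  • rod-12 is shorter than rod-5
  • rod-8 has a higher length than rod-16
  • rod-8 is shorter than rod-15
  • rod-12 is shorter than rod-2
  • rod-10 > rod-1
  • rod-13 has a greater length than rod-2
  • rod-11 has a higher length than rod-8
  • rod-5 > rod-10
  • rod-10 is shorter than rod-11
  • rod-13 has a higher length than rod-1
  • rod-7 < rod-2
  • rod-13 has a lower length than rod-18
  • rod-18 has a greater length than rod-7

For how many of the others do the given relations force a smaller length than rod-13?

5

Directly below rod-13: rod-12, rod-1, rod-2.
One step further: rod-7, rod-16 (5 so far).
Nothing else is reachable below rod-13; 5 in all.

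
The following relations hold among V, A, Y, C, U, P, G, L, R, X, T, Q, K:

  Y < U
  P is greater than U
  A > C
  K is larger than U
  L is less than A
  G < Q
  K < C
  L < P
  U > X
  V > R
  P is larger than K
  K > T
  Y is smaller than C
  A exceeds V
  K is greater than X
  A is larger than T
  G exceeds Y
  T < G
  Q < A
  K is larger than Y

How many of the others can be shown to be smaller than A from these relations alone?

11

The elements the relations force below A are X, Y, L, T, U, G, K, R, C, Q, V — no chain reaches any other.
That is 11.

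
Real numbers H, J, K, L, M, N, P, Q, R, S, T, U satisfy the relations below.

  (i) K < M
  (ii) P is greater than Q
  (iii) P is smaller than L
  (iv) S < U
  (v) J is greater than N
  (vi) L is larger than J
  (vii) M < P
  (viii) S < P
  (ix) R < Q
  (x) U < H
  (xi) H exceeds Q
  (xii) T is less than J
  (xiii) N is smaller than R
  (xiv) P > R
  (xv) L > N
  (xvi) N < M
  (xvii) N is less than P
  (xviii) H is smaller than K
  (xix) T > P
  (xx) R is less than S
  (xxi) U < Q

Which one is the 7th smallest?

K

Piecing the relations together gives one ordering: N < R < S < U < Q < H < K < M < P < T < J < L.
The 7th smallest is K.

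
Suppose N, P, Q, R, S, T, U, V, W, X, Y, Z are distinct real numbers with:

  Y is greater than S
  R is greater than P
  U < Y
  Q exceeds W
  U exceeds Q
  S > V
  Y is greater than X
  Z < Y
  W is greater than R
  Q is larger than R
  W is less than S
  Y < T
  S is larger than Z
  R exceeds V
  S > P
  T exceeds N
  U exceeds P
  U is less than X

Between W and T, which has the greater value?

T

Link the given pairs in sequence: W < Q; Q < U; U < X; X < Y; Y < T.
Together: W < Q < U < X < Y < T.
So W < T; T is the larger of the two.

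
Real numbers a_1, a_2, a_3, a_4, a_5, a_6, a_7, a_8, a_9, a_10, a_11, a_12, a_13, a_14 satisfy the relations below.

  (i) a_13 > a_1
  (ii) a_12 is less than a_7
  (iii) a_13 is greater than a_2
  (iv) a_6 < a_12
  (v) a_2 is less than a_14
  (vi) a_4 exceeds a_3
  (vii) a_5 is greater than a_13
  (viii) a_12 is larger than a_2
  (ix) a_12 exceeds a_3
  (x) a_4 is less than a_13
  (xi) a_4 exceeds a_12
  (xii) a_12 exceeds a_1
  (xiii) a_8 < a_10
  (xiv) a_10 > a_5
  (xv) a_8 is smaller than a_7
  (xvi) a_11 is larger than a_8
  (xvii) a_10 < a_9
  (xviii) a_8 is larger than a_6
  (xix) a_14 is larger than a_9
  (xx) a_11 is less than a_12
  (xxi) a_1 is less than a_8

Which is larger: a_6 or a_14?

Link the given pairs in sequence: a_6 < a_8; a_8 < a_11; a_11 < a_12; a_12 < a_4; a_4 < a_13; a_13 < a_5; a_5 < a_10; a_10 < a_9; a_9 < a_14.
Chaining these gives a_6 < a_8 < a_11 < a_12 < a_4 < a_13 < a_5 < a_10 < a_9 < a_14.
So a_6 < a_14; a_14 is the larger of the two.

a_14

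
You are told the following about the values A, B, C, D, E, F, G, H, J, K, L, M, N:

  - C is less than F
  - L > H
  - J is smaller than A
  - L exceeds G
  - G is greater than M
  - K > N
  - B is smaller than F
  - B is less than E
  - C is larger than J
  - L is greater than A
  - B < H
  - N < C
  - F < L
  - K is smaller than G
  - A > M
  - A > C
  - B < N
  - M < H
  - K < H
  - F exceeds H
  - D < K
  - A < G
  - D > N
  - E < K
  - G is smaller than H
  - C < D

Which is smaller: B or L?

B

B < N < C < D < K < G < H < L, by transitivity through N, C, D, K, G, H.
So B < L; B is the smaller of the two.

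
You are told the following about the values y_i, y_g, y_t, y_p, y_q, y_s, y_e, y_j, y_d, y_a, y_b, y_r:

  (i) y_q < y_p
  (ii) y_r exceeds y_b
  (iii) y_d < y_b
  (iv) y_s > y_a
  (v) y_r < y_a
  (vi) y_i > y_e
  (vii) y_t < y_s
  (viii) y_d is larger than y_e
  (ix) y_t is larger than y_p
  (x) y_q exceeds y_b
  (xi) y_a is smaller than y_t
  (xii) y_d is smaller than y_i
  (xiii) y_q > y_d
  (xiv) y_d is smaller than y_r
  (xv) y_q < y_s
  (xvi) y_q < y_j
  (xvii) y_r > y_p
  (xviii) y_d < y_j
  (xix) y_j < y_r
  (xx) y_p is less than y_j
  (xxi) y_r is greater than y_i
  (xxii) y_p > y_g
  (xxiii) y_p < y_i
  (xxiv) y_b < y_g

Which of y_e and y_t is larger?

y_e < y_d and y_d < y_b give y_e < y_b.
Then y_b < y_q extends the chain to y_q.
Then y_q < y_p extends the chain to y_p.
With y_p < y_j: y_e < y_d < y_b < y_q < y_p < y_j.
Then y_j < y_r extends the chain to y_r.
With y_r < y_a: y_e < y_d < y_b < y_q < y_p < y_j < y_r < y_a.
With y_a < y_t: y_e < y_d < y_b < y_q < y_p < y_j < y_r < y_a < y_t.
So y_e < y_t; y_t is the larger of the two.

y_t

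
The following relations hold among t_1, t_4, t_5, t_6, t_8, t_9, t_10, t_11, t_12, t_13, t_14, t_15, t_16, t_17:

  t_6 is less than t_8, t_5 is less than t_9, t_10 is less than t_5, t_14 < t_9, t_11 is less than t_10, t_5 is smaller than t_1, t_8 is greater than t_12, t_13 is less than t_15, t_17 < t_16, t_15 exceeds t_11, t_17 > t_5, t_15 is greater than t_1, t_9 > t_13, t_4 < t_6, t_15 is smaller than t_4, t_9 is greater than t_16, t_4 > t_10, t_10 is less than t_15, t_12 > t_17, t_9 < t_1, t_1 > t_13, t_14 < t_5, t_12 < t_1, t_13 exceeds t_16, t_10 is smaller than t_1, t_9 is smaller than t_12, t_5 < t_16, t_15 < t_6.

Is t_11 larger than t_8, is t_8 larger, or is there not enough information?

The relevant relations are t_11 < t_10; t_10 < t_5; t_5 < t_17; t_17 < t_16; t_16 < t_13; t_13 < t_9; t_9 < t_12; t_12 < t_1; t_1 < t_15; t_15 < t_4; t_4 < t_6; t_6 < t_8.
Chaining these gives t_11 < t_10 < t_5 < t_17 < t_16 < t_13 < t_9 < t_12 < t_1 < t_15 < t_4 < t_6 < t_8.
So t_8 is larger.

t_8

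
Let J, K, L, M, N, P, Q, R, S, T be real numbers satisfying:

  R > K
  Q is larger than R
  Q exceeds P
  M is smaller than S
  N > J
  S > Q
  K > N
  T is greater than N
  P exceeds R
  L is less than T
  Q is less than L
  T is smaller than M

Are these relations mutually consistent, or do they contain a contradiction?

consistent

The single ordering J < N < K < R < P < Q < L < T < M < S satisfies every listed relation, so no contradiction arises.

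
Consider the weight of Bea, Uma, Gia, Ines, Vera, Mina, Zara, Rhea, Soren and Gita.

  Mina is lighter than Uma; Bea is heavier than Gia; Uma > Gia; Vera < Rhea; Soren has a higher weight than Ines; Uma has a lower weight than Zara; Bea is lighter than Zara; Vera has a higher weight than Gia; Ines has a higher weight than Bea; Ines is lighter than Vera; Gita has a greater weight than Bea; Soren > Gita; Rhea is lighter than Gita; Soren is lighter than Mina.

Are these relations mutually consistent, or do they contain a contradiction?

Every relation is compatible with Gia < Bea < Ines < Vera < Rhea < Gita < Soren < Mina < Uma < Zara; the set is consistent.

consistent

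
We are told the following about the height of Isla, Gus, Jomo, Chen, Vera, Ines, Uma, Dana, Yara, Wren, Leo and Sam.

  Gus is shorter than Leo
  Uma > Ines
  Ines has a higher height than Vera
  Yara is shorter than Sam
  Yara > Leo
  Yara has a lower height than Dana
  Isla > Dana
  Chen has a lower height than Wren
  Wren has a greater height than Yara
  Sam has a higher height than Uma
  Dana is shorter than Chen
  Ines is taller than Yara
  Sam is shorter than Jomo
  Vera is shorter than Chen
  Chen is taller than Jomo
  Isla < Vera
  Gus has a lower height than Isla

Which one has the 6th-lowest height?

The consecutive relations fix a unique order: Gus < Leo < Yara < Dana < Isla < Vera < Ines < Uma < Sam < Jomo < Chen < Wren.
Counting 6 from the smallest end gives Vera.

Vera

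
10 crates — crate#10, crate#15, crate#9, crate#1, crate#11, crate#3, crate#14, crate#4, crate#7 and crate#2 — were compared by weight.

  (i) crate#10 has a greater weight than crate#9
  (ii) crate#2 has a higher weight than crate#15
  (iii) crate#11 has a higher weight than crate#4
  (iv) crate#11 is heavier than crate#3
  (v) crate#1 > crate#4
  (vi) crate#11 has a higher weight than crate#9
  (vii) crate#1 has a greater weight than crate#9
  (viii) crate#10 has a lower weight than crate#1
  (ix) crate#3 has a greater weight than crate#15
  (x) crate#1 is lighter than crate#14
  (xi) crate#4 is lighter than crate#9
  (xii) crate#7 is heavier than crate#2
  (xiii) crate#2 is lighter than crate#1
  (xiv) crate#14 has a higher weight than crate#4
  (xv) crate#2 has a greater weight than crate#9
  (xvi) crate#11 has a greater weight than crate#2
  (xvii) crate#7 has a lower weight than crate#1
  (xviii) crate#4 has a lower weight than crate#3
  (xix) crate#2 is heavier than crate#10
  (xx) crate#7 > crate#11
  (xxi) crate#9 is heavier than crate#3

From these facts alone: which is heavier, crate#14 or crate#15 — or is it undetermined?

The relevant relations are crate#15 < crate#3; crate#3 < crate#9; crate#9 < crate#10; crate#10 < crate#2; crate#2 < crate#11; crate#11 < crate#7; crate#7 < crate#1; crate#1 < crate#14.
Chaining these gives crate#15 < crate#3 < crate#9 < crate#10 < crate#2 < crate#11 < crate#7 < crate#1 < crate#14.
So crate#14 is heavier.

crate#14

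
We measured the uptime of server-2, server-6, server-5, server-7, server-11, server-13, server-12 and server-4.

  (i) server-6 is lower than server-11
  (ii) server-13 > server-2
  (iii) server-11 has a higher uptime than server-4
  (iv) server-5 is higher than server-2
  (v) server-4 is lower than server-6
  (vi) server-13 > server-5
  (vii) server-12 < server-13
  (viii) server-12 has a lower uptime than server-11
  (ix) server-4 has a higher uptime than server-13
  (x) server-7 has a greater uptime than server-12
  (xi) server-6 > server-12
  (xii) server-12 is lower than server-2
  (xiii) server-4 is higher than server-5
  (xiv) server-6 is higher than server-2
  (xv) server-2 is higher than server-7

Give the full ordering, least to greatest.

The consecutive links are each given: server-12 < server-7; server-7 < server-2; server-2 < server-5; server-5 < server-13; server-13 < server-4; server-4 < server-6; server-6 < server-11.

server-12 < server-7 < server-2 < server-5 < server-13 < server-4 < server-6 < server-11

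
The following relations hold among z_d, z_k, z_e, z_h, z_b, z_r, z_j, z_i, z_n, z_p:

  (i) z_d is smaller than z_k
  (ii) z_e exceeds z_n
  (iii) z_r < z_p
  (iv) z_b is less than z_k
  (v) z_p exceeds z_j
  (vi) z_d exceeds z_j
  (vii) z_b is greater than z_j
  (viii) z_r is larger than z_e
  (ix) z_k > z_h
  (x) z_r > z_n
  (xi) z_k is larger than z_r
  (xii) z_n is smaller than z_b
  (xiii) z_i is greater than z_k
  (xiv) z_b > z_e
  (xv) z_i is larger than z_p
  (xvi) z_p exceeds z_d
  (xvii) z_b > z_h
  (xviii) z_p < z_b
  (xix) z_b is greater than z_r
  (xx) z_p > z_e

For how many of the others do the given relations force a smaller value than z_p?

5

The elements the relations force below z_p are z_n, z_j, z_e, z_r, z_d — no chain reaches any other.
That is 5.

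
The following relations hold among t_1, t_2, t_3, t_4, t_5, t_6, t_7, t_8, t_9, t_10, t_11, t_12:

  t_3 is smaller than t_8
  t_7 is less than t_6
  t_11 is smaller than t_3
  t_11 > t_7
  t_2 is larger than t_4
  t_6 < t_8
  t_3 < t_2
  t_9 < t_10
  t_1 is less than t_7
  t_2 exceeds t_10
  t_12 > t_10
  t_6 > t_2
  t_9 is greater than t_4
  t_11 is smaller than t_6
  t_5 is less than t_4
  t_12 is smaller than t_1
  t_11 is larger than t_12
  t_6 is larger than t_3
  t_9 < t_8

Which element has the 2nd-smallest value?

t_4

Chaining the given pairs: t_5 < t_4 < t_9 < t_10 < t_12 < t_1 < t_7 < t_11 < t_3 < t_2 < t_6 < t_8.
Counting 2 from the smallest end gives t_4.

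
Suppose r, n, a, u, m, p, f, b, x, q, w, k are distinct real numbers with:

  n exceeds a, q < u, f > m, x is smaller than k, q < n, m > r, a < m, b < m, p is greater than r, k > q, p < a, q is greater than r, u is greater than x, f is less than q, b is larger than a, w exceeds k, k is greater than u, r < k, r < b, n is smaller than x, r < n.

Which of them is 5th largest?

The consecutive relations fix a unique order: r < p < a < b < m < f < q < n < x < u < k < w.
The 5th largest is n.

n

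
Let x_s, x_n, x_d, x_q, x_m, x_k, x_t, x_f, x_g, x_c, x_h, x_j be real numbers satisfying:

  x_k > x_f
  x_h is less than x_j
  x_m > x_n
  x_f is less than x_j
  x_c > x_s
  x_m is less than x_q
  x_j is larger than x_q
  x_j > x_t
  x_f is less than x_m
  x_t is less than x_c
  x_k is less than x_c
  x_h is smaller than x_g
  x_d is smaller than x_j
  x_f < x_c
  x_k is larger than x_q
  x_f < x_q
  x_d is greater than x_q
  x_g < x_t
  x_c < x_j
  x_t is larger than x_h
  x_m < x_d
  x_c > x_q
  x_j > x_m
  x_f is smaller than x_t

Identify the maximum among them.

x_j

x_h is not greatest since x_h < x_t; x_n is not greatest since x_n < x_m; x_f is not greatest since x_f < x_q; x_g is not greatest since x_g < x_t; x_m is not greatest since x_m < x_d; x_q is not greatest since x_q < x_c; x_k is not greatest since x_k < x_c; x_s is not greatest since x_s < x_c; x_t is not greatest since x_t < x_j; x_d is not greatest since x_d < x_j; x_c is not greatest since x_c < x_j.
Only x_j has nothing above it, so x_j is the maximum.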